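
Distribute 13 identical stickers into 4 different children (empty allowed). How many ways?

Stars and bars: C(n+k-1, k-1) = C(16,3).

Final answer: C(16,3) = 560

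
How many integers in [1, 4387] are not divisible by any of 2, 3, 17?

|div by 2|=2193, |div by 3|=1462, |div by 17|=258.
|div by 2&3|=731, |div by 2&17|=129, |div by 3&17|=86, |div by all|=43.
By inclusion-exclusion, divisible by at least one: 2193+1462+258-731-129-86+43 = 3010.
Not divisible by any: 4387 - 3010.

Final answer: 1377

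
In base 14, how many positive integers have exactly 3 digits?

In base 14, the leading digit has 13 choices (1..13); each of the remaining 2 digits has 14 choices.
Total: 13 x 14^2.

Final answer: 2548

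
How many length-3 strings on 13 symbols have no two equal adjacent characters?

First character: 13 choices. Each subsequent: 12 choices (must differ from the previous one).
Total: 13 x 12^2.

Final answer: 13 x 12^{2} = 1872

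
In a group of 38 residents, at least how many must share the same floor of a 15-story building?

There are 15 possible values for floor of a 15-story building. With 38 residents and 15 categories, by pigeonhole: ceiling(38/15).

Final answer: 3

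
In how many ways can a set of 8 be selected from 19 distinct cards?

C(19,8) = 19!/(8! x (19-8)!).

Final answer: C(19,8) = 75582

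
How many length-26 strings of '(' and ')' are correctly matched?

This is counted by the nth Catalan number C_n. Here n = 13 (pairs).
Using C_0 = 1 and C_(k+1) = C_k x 2(2k+1)/(k+2), build up term by term: C_1=1, C_2=2, C_3=5, C_4=14, C_5=42, C_6=132, C_7=429, C_8=1430, C_9=4862, C_10=16796, C_11=58786, C_12=208012, C_13=742900.

Final answer: C_{13} = 742900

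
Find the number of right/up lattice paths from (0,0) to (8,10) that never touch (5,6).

Total paths to (8,10): C(18,10) = 43758.
Paths through (5,6): C(11,6) x C(7,4) = 16170.
Avoiding (5,6): 43758 - 16170.

Final answer: 27588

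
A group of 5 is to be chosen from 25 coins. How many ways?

C(25,5) = 25!/(5! x 20!).

Final answer: \binom{25}{5} = 53130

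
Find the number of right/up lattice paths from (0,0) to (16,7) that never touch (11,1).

Total paths to (16,7): C(23,7) = 245157.
Paths through (11,1): C(12,1) x C(11,6) = 5544.
Avoiding (11,1): 245157 - 5544.

Final answer: 239613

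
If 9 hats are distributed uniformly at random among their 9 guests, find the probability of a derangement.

Use the recurrence D(n) = (n-1)(D(n-1) + D(n-2)) with D(0)=1, D(1)=0.
Building up: D(2)=1, D(3)=2, D(4)=9, D(5)=44, D(6)=265, D(7)=1854, D(8)=14833, D(9)=133496.
Total arrangements: 9! = 362880.
Probability = D(9)/9! = 16687/45360.

Final answer: D(9)/9! = 133496/362880 = 0.367879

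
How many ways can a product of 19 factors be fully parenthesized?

The structures are counted by the Catalan number C_n. Here n = 19 - 1 = 18.
C_n = C(2n,n) - C(2n,n+1), so C_{18} = C(36,18) - C(36,19) = 9075135300 - 8597496600.

Final answer: C_{18} = 477638700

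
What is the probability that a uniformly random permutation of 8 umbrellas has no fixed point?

Derangements satisfy D(n) = (n-1)(D(n-1) + D(n-2)), starting from D(0)=1, D(1)=0.
Building up: D(2)=1, D(3)=2, D(4)=9, D(5)=44, D(6)=265, D(7)=1854, D(8)=14833.
Total arrangements: 8! = 40320.
Probability = D(8)/8! = 2119/5760.

Final answer: D(8)/8! = 14833/40320 = 0.367882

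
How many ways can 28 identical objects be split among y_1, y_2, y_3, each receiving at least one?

Substitute y'_i = y_i - 1 (so y'_i >= 0). Then sum y'_i = 28 - 3 = 25.
Stars and bars: C(25+3-1, 3-1) = C(27,2).

Final answer: C(27,2) = 351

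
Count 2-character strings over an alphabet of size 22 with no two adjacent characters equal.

First character: 22 choices. Each subsequent: 21 choices (must differ from the previous one).
Total: 22 x 21^1.

Final answer: 22 x 21^{1} = 462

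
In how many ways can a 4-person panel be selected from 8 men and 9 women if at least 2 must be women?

Sum over valid woman counts:
C(9,2)C(8,2) = 1008
C(9,3)C(8,1) = 672
C(9,4)C(8,0) = 126
Total: 1008 + 672 + 126.

Final answer: 1806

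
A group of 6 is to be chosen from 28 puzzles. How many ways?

C(28,6) = 28!/(6! x 22!).

Final answer: \binom{28}{6} = 376740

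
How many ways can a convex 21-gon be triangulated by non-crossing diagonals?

The structures are counted by the Catalan number C_n. Here n = 21 - 2 = 19.
C_n = (2n)!/(n!(n+1)!), so C_{19} = 38!/(19! x 20!) = C(38,19)/20 = 35345263800/20.

Final answer: C_{19} = 1767263190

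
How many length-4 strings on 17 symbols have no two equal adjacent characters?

Let g(n) count such strings. g(1) = 17, and each valid string of length n-1 extends in 16 ways (any symbol but the last), so g(n) = 16 g(n-1).
Total: g(4) = 17 x 16^3.

Final answer: 17 x 16^{3} = 69632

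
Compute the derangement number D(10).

D(n) = (n-1)(D(n-1) + D(n-2)), D(0)=1, D(1)=0.
D(2) = 1 x (0 + 1) = 1
D(3) = 2 x (1 + 0) = 2
D(4) = 3 x (2 + 1) = 9
D(5) = 4 x (9 + 2) = 44
D(6) = 5 x (44 + 9) = 265
D(7) = 6 x (265 + 44) = 1854
D(8) = 7 x (1854 + 265) = 14833
D(9) = 8 x (14833 + 1854) = 133496
D(10) = 9 x (D(9) + D(8)) = 9 x (133496 + 14833)

Final answer: D(10) = 1334961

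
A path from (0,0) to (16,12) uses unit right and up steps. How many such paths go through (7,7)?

Paths (0,0)->(7,7): C(14,7) = 3432.
Paths (7,7)->(16,12): C(14,5) = 2002.
By multiplication principle: 3432 x 2002.

Final answer: 6870864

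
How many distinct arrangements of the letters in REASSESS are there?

Letters (A:1, E:2, R:1, S:4). Total letters: 8.
Permutations = 8!/(4! x 2!).

Final answer: 840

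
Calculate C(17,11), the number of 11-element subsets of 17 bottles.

C(17,11) = 17!/(11! x 6!).

Final answer: \binom{17}{11} = 12376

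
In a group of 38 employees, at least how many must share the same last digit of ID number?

There are 10 possible values for last digit of ID number. With 38 employees and 10 categories, by pigeonhole: ceiling(38/10).

Final answer: 4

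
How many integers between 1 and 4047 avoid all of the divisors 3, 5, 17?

|div by 3|=1349, |div by 5|=809, |div by 17|=238.
|div by 3&5|=269, |div by 3&17|=79, |div by 5&17|=47, |div by all|=15.
By inclusion-exclusion, divisible by at least one: 1349+809+238-269-79-47+15 = 2016.
Not divisible by any: 4047 - 2016.

Final answer: 2031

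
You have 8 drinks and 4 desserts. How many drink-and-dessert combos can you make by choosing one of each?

By the multiplication principle: 8 x 4.

Final answer: 32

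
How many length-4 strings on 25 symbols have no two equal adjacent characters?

First character: 25 choices. Each subsequent: 24 choices (must differ from the previous one).
Total: 25 x 24^3.

Final answer: 25 x 24^{3} = 345600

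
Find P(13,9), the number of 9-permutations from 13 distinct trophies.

P(13,9) = 13!/(13-9)! = 13!/4!.

Final answer: P(13,9) = 259459200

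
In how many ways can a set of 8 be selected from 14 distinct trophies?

C(14,8) = 14!/(8! x (14-8)!).

Final answer: C(14,8) = 3003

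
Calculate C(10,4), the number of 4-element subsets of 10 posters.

C(10,4) = 10!/(4! x (10-4)!).

Final answer: C(10,4) = 210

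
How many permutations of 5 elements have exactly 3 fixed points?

Choose which 3 elements are fixed: C(5,3) = 10.
Derange the remaining 2 using D(j) = (j-1)(D(j-1) + D(j-2)), D(0)=1, D(1)=0: D(2)=1.
Total: 10 x 1.

Final answer: C(5,3) D(2) = 10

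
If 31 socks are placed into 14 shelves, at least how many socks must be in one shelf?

By the pigeonhole principle: ceiling(31/14).

Final answer: 3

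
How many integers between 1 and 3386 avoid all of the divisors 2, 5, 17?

|div by 2|=1693, |div by 5|=677, |div by 17|=199.
|div by 2&5|=338, |div by 2&17|=99, |div by 5&17|=39, |div by all|=19.
By inclusion-exclusion, divisible by at least one: 1693+677+199-338-99-39+19 = 2112.
Not divisible by any: 3386 - 2112.

Final answer: 1274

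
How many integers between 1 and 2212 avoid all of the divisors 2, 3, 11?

|div by 2|=1106, |div by 3|=737, |div by 11|=201.
|div by 2&3|=368, |div by 2&11|=100, |div by 3&11|=67, |div by all|=33.
By inclusion-exclusion, divisible by at least one: 1106+737+201-368-100-67+33 = 1542.
Not divisible by any: 2212 - 1542.

Final answer: 670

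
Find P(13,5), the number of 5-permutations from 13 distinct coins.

P(13,5) = 13!/(13-5)! = 13!/8!.

Final answer: P(13,5) = 154440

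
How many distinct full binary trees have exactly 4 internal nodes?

This is a standard Catalan-number count: the answer is C_n. Here n = 4.
C_n = (2n)!/(n!(n+1)!), so C_{4} = 8!/(4! x 5!) = C(8,4)/5 = 70/5.

Final answer: C_{4} = 14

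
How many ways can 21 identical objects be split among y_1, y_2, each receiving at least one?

Substitute y'_i = y_i - 1 (so y'_i >= 0). Then sum y'_i = 21 - 2 = 19.
Stars and bars: C(19+2-1, 2-1) = C(20,1).

Final answer: C(20,1) = 20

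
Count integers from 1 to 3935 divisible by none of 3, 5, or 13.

|div by 3|=1311, |div by 5|=787, |div by 13|=302.
|div by 3&5|=262, |div by 3&13|=100, |div by 5&13|=60, |div by all|=20.
By inclusion-exclusion, divisible by at least one: 1311+787+302-262-100-60+20 = 1998.
Not divisible by any: 3935 - 1998.

Final answer: 1937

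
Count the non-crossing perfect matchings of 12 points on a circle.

This is counted by the nth Catalan number C_n. Here n = 12/2 = 6.
Using C_0 = 1 and C_(k+1) = C_k x 2(2k+1)/(k+2), build up term by term: C_1=1, C_2=2, C_3=5, C_4=14, C_5=42, C_6=132.

Final answer: C_{6} = 132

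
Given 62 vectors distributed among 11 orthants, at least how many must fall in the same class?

By pigeonhole with 62 objects and 11 categories: ceiling(62/11).

Final answer: 6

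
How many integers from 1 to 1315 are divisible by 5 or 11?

Multiples of 5: 263. Multiples of 11: 119. Of both (lcm=55): 23.
By inclusion-exclusion: 263 + 119 - 23.

Final answer: 359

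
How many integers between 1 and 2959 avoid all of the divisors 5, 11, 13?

|div by 5|=591, |div by 11|=269, |div by 13|=227.
|div by 5&11|=53, |div by 5&13|=45, |div by 11&13|=20, |div by all|=4.
By inclusion-exclusion, divisible by at least one: 591+269+227-53-45-20+4 = 973.
Not divisible by any: 2959 - 973.

Final answer: 1986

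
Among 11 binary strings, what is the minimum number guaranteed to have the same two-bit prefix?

There are 4 possible values for two-bit prefix. With 11 binary strings and 4 categories, by pigeonhole: ceiling(11/4).

Final answer: 3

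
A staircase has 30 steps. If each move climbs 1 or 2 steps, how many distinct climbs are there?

Condition on the final move: it is a 1-step (f(n-1) ways to get there) or a 2-step (f(n-2) ways), so f(n) = f(n-1) + f(n-2), with f(1)=1, f(2)=2.
Building up term by term: f(1)=1, f(2)=2, f(3)=3, f(4)=5, f(5)=8, f(6)=13, f(7)=21, f(8)=34, f(9)=55, f(10)=89, f(11)=144, f(12)=233, f(13)=377, f(14)=610, f(15)=987, f(16)=1597, f(17)=2584, f(18)=4181, f(19)=6765, f(20)=10946, f(21)=17711, f(22)=28657, f(23)=46368, f(24)=75025, f(25)=121393, f(26)=196418, f(27)=317811, f(28)=514229, f(29)=832040, f(30)=1346269.

Final answer: 1346269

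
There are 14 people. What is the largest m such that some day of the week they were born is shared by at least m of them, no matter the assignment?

There are 7 possible values for day of the week they were born. With 14 people and 7 categories, by pigeonhole: ceiling(14/7).

Final answer: 2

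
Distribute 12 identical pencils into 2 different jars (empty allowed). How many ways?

Stars and bars: C(n+k-1, k-1) = C(13,1).

Final answer: C(13,1) = 13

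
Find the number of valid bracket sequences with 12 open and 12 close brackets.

The structures are counted by the Catalan number C_n. Here n = 12 (pairs).
Using C_0 = 1 and C_(k+1) = C_k x 2(2k+1)/(k+2), build up term by term: C_1=1, C_2=2, C_3=5, C_4=14, C_5=42, C_6=132, C_7=429, C_8=1430, C_9=4862, C_10=16796, C_11=58786, C_12=208012.

Final answer: C_{12} = 208012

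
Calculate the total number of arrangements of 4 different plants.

The number of ways to arrange 4 distinct objects is 4!.

Final answer: 4! = 24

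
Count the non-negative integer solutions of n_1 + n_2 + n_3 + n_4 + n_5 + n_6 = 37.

Stars and bars with 37 stars and 5 bars:
C(37+6-1, 6-1) = C(42,5).

Final answer: C(42,5) = 850668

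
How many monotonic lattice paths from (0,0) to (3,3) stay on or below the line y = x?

Total monotonic paths to (3,3): C(6,3) = 20.
Paths that cross above y=x (reflection bijection): C(6,4) = 15.
Valid Dyck paths: 20 - 15.
(This is the Catalan number C_{3}.)

Final answer: C_{3} = 5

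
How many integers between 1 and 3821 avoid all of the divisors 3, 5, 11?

|div by 3|=1273, |div by 5|=764, |div by 11|=347.
|div by 3&5|=254, |div by 3&11|=115, |div by 5&11|=69, |div by all|=23.
By inclusion-exclusion, divisible by at least one: 1273+764+347-254-115-69+23 = 1969.
Not divisible by any: 3821 - 1969.

Final answer: 1852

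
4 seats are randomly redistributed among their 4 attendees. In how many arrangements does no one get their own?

D(n) = (n-1)(D(n-1) + D(n-2)), D(0)=1, D(1)=0.
D(2) = 1 x (0 + 1) = 1
D(3) = 2 x (1 + 0) = 2
D(4) = 3 x (D(3) + D(2)) = 3 x (2 + 1)

Final answer: D(4) = 9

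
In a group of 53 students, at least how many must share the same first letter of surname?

There are 26 possible values for first letter of surname. With 53 students and 26 categories, by pigeonhole: ceiling(53/26).

Final answer: 3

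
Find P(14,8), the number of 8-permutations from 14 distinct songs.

P(14,8) = 14!/(14-8)! = 14!/6!.

Final answer: P(14,8) = 121080960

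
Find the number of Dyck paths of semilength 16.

Total monotonic paths to (16,16): C(32,16) = 601080390.
Paths that cross above y=x (reflection bijection): C(32,17) = 565722720.
Valid Dyck paths: 601080390 - 565722720.
(Equivalently, C_{16} = C(32,16)/17 = 601080390/17.)

Final answer: C_{16} = 35357670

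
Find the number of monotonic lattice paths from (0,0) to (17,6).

Each path has 17 right steps and 6 up steps in some order (23 steps total).
Choose which 6 of the 23 steps are up: C(23,6).

Final answer: C(23,6) = 100947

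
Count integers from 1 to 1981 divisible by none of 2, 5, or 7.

|div by 2|=990, |div by 5|=396, |div by 7|=283.
|div by 2&5|=198, |div by 2&7|=141, |div by 5&7|=56, |div by all|=28.
By inclusion-exclusion, divisible by at least one: 990+396+283-198-141-56+28 = 1302.
Not divisible by any: 1981 - 1302.

Final answer: 679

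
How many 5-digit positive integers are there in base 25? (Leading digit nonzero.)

Leading digit: 24 options (nonzero). Other 4 digit(s): 25 options each.
Total: 24 x 25^4.

Final answer: 9375000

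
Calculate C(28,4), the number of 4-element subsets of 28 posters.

C(28,4) = 28!/(4! x 24!).

Final answer: \binom{28}{4} = 20475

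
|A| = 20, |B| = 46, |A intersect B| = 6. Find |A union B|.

|A union B| = |A| + |B| - |A intersect B| = 20 + 46 - 6.

Final answer: 60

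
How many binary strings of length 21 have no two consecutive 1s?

A valid string ends in 0 (append to any length-(n-1) valid string) or in 01 (append to any length-(n-2) valid string), so a(n) = a(n-1) + a(n-2) with a(1)=2, a(2)=3.
Building up term by term: a(1)=2, a(2)=3, a(3)=5, a(4)=8, a(5)=13, a(6)=21, a(7)=34, a(8)=55, a(9)=89, a(10)=144, a(11)=233, a(12)=377, a(13)=610, a(14)=987, a(15)=1597, a(16)=2584, a(17)=4181, a(18)=6765, a(19)=10946, a(20)=17711, a(21)=28657.

Final answer: 28657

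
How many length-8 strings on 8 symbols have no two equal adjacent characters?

First character: 8 choices. Each subsequent: 7 choices (must differ from the previous one).
Total: 8 x 7^7.

Final answer: 8 x 7^{7} = 6588344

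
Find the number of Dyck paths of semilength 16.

Total monotonic paths to (16,16): C(32,16) = 601080390.
Paths that cross above y=x (reflection bijection): C(32,17) = 565722720.
Valid Dyck paths: 601080390 - 565722720.
(Equivalently, C_{16} = C(32,16)/17 = 601080390/17.)

Final answer: C_{16} = 35357670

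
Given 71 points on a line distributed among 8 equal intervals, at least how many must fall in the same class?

By pigeonhole with 71 objects and 8 categories: ceiling(71/8).

Final answer: 9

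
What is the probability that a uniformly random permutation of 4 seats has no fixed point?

Derangements satisfy D(n) = (n-1)(D(n-1) + D(n-2)), starting from D(0)=1, D(1)=0.
Building up: D(2)=1, D(3)=2, D(4)=9.
Total arrangements: 4! = 24.
Probability = D(4)/4! = 3/8.

Final answer: D(4)/4! = 9/24 = 0.375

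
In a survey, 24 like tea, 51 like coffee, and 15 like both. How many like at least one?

|A union B| = |A| + |B| - |A intersect B| = 24 + 51 - 15.

Final answer: 60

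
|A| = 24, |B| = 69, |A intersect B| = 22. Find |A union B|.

|A union B| = |A| + |B| - |A intersect B| = 24 + 69 - 22.

Final answer: 71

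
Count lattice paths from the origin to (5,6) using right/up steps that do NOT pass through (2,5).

Total paths to (5,6): C(11,6) = 462.
Paths through (2,5): C(7,5) x C(4,1) = 84.
Avoiding (2,5): 462 - 84.

Final answer: 378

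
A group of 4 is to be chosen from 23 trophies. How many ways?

C(23,4) = 23!/(4! x 19!).

Final answer: \binom{23}{4} = 8855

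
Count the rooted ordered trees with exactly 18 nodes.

The structures are counted by the Catalan number C_n. Here n = 18 - 1 = 17.
C_n = C(2n,n) - C(2n,n+1), so C_{17} = C(34,17) - C(34,18) = 2333606220 - 2203961430.

Final answer: C_{17} = 129644790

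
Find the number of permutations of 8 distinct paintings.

The number of ways to arrange 8 distinct objects is 8!.

Final answer: 8! = 40320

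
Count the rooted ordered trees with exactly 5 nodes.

This is counted by the nth Catalan number C_n. Here n = 5 - 1 = 4.
C_n = C(2n,n) - C(2n,n+1), so C_{4} = C(8,4) - C(8,5) = 70 - 56.

Final answer: C_{4} = 14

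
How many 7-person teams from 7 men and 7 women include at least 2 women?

Sum over valid woman counts:
C(7,2)C(7,5) = 441
C(7,3)C(7,4) = 1225
C(7,4)C(7,3) = 1225
C(7,5)C(7,2) = 441
C(7,6)C(7,1) = 49
C(7,7)C(7,0) = 1
Total: 441 + 1225 + 1225 + 441 + 49 + 1.

Final answer: 3382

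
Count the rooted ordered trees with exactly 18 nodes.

The structures are counted by the Catalan number C_n. Here n = 18 - 1 = 17.
C_n = C(2n,n)/(n+1), so C_{17} = C(34,17)/18 = 2333606220/18.

Final answer: C_{17} = 129644790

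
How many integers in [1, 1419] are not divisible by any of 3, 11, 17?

|div by 3|=473, |div by 11|=129, |div by 17|=83.
|div by 3&11|=43, |div by 3&17|=27, |div by 11&17|=7, |div by all|=2.
By inclusion-exclusion, divisible by at least one: 473+129+83-43-27-7+2 = 610.
Not divisible by any: 1419 - 610.

Final answer: 809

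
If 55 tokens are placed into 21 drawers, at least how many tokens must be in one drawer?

By the pigeonhole principle: ceiling(55/21).

Final answer: 3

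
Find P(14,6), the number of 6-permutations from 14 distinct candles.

P(14,6) = 14!/(14-6)! = 14!/8!.

Final answer: P(14,6) = 2162160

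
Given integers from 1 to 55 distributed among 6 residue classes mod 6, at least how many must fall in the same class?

By pigeonhole with 55 objects and 6 categories: ceiling(55/6).

Final answer: 10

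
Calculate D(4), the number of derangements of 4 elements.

Use the recurrence D(n) = (n-1)(D(n-1) + D(n-2)) with D(0)=1, D(1)=0.
Building up: D(2)=1, D(3)=2.
D(4) = 3 x (D(3) + D(2)) = 3 x (2 + 1).

Final answer: D(4) = 9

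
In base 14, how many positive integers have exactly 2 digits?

These are the integers in [14^1, 14^2), so the count is 14^2 - 14^1 = 13 x 14^1.

Final answer: 182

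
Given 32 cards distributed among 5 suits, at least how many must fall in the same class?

By pigeonhole with 32 objects and 5 categories: ceiling(32/5).

Final answer: 7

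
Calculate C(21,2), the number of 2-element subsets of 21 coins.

C(21,2) = 21!/(2! x (21-2)!).

Final answer: C(21,2) = 210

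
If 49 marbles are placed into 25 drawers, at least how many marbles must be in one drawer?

By the pigeonhole principle: ceiling(49/25).

Final answer: 2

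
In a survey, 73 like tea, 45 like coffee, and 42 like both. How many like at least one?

|A union B| = |A| + |B| - |A intersect B| = 73 + 45 - 42.

Final answer: 76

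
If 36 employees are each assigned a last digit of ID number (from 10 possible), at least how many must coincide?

There are 10 possible values for last digit of ID number. With 36 employees and 10 categories, by pigeonhole: ceiling(36/10).

Final answer: 4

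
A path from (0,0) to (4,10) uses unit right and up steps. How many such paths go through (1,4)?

Paths (0,0)->(1,4): C(5,4) = 5.
Paths (1,4)->(4,10): C(9,6) = 84.
By multiplication principle: 5 x 84.

Final answer: 420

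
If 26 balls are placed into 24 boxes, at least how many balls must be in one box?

By the pigeonhole principle: ceiling(26/24).

Final answer: 2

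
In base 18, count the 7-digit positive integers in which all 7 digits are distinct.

The leading digit has 17 choices (anything but zero); the next has 17 (anything but the first), then 16, and so on, one fewer each time.
Total: 17 x 17 x 16 x 15 x 14 x 13 x 12.

Final answer: 151482240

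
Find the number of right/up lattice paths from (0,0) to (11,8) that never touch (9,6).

Total paths to (11,8): C(19,8) = 75582.
Paths through (9,6): C(15,6) x C(4,2) = 30030.
Avoiding (9,6): 75582 - 30030.

Final answer: 45552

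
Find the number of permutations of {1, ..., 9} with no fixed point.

Use the recurrence D(n) = (n-1)(D(n-1) + D(n-2)) with D(0)=1, D(1)=0.
D(2) = 1 x (0 + 1) = 1
D(3) = 2 x (1 + 0) = 2
D(4) = 3 x (2 + 1) = 9
D(5) = 4 x (9 + 2) = 44
D(6) = 5 x (44 + 9) = 265
D(7) = 6 x (265 + 44) = 1854
D(8) = 7 x (1854 + 265) = 14833
D(9) = 8 x (D(8) + D(7)) = 8 x (14833 + 1854)

Final answer: D(9) = 133496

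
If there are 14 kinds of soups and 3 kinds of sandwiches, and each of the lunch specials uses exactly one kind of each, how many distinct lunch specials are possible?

By the multiplication principle: 14 x 3.

Final answer: 42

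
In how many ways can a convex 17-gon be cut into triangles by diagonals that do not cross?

This is counted by the nth Catalan number C_n. Here n = 17 - 2 = 15.
C_n = (2n)!/(n!(n+1)!), so C_{15} = 30!/(15! x 16!) = C(30,15)/16 = 155117520/16.

Final answer: C_{15} = 9694845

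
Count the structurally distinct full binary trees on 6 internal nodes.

This is counted by the nth Catalan number C_n. Here n = 6.
Using C_0 = 1 and C_(k+1) = C_k x 2(2k+1)/(k+2), build up term by term: C_1=1, C_2=2, C_3=5, C_4=14, C_5=42, C_6=132.

Final answer: C_{6} = 132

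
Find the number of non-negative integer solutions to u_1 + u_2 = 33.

Stars and bars with 33 stars and 1 bars:
C(33+2-1, 2-1) = C(34,1).

Final answer: C(34,1) = 34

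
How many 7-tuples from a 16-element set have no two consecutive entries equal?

First character: 16 choices. Each subsequent: 15 choices (must differ from the previous one).
Total: 16 x 15^6.

Final answer: 16 x 15^{6} = 182250000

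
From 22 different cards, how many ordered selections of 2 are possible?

P(22,2) = 22!/(22-2)! = 22!/20!.

Final answer: P(22,2) = 462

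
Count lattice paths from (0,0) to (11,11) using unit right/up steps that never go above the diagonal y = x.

Total monotonic paths to (11,11): C(22,11) = 705432.
Paths that cross above y=x (reflection bijection): C(22,12) = 646646.
Valid Dyck paths: 705432 - 646646.
(These counts are the Catalan numbers.)

Final answer: C_{11} = 58786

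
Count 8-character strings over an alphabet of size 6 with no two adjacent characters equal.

First character: 6 choices. Each subsequent: 5 choices (must differ from the previous one).
Total: 6 x 5^7.

Final answer: 6 x 5^{7} = 468750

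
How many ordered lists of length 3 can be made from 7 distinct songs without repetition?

P(7,3) = 7!/(7-3)! = 7!/4!.

Final answer: P(7,3) = 210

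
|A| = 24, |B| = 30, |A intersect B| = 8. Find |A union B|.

|A union B| = |A| + |B| - |A intersect B| = 24 + 30 - 8.

Final answer: 46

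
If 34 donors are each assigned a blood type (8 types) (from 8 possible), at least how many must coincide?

There are 8 possible values for blood type (8 types). With 34 donors and 8 categories, by pigeonhole: ceiling(34/8).

Final answer: 5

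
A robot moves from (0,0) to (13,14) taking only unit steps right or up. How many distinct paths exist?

Each path has 13 right steps and 14 up steps in some order (27 steps total).
Choose which 14 of the 27 steps are up: C(27,14).

Final answer: C(27,14) = 20058300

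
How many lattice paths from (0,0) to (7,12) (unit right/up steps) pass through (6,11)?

Paths (0,0)->(6,11): C(17,11) = 12376.
Paths (6,11)->(7,12): C(2,1) = 2.
By multiplication principle: 12376 x 2.

Final answer: 24752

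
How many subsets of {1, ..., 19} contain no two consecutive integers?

Condition on whether n belongs to the subset: if not, any valid subset of {1, ..., n-1} works (a(n-1)); if so, n-1 is excluded and the rest is a valid subset of {1, ..., n-2} (a(n-2)). Hence a(n) = a(n-1) + a(n-2), a(1)=2, a(2)=3.
Computing successive values: a(1)=2, a(2)=3, a(3)=5, a(4)=8, a(5)=13, a(6)=21, a(7)=34, a(8)=55, a(9)=89, a(10)=144, a(11)=233, a(12)=377, a(13)=610, a(14)=987, a(15)=1597, a(16)=2584, a(17)=4181, a(18)=6765, a(19)=10946.

Final answer: 10946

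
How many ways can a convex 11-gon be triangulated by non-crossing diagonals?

This is counted by the nth Catalan number C_n. Here n = 11 - 2 = 9.
C_n = (2n)!/(n!(n+1)!), so C_{9} = 18!/(9! x 10!) = C(18,9)/10 = 48620/10.

Final answer: C_{9} = 4862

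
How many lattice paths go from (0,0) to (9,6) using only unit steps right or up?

Each path has 9 right steps and 6 up steps in some order (15 steps total).
Choose which 6 of the 15 steps are up: C(15,6).

Final answer: C(15,6) = 5005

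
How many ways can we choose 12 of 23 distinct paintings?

C(23,12) = 23!/(12! x 11!).

Final answer: \binom{23}{12} = 1352078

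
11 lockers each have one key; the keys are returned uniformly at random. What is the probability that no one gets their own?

Use the recurrence D(n) = (n-1)(D(n-1) + D(n-2)) with D(0)=1, D(1)=0.
Building up: D(2)=1, D(3)=2, D(4)=9, D(5)=44, D(6)=265, D(7)=1854, D(8)=14833, D(9)=133496, D(10)=1334961, D(11)=14684570.
Total arrangements: 11! = 39916800.
Probability = D(11)/11! = 1468457/3991680.

Final answer: D(11)/11! = 14684570/39916800 = 0.367879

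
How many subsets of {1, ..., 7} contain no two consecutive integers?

Condition on whether n belongs to the subset: if not, any valid subset of {1, ..., n-1} works (a(n-1)); if so, n-1 is excluded and the rest is a valid subset of {1, ..., n-2} (a(n-2)). Hence a(n) = a(n-1) + a(n-2), a(1)=2, a(2)=3.
Iterating the recurrence: a(1)=2, a(2)=3, a(3)=5, a(4)=8, a(5)=13, a(6)=21, a(7)=34.

Final answer: 34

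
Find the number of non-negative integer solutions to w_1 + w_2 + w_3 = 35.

Stars and bars with 35 stars and 2 bars:
C(35+3-1, 3-1) = C(37,2).

Final answer: C(37,2) = 666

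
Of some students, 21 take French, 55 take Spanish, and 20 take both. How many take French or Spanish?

|A union B| = |A| + |B| - |A intersect B| = 21 + 55 - 20.

Final answer: 56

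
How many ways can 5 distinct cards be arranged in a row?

The number of ways to arrange 5 distinct objects is 5!.

Final answer: 5! = 120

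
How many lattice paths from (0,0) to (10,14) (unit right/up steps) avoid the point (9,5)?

Total paths to (10,14): C(24,14) = 1961256.
Paths through (9,5): C(14,5) x C(10,9) = 20020.
Avoiding (9,5): 1961256 - 20020.

Final answer: 1941236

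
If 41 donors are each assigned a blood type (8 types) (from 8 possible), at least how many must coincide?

There are 8 possible values for blood type (8 types). With 41 donors and 8 categories, by pigeonhole: ceiling(41/8).

Final answer: 6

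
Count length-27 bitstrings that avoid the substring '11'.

A valid string ends in 0 (append to any length-(n-1) valid string) or in 01 (append to any length-(n-2) valid string), so a(n) = a(n-1) + a(n-2) with a(1)=2, a(2)=3.
Computing successive values: a(1)=2, a(2)=3, a(3)=5, a(4)=8, a(5)=13, a(6)=21, a(7)=34, a(8)=55, a(9)=89, a(10)=144, a(11)=233, a(12)=377, a(13)=610, a(14)=987, a(15)=1597, a(16)=2584, a(17)=4181, a(18)=6765, a(19)=10946, a(20)=17711, a(21)=28657, a(22)=46368, a(23)=75025, a(24)=121393, a(25)=196418, a(26)=317811, a(27)=514229.

Final answer: 514229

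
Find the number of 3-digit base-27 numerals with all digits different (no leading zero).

The leading digit has 26 choices (anything but zero); the next has 26 (anything but the first), then 25, and so on, one fewer each time.
Total: 26 x 26 x 25.

Final answer: 16900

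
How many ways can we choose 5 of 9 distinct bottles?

C(9,5) = 9!/(5! x (9-5)!).

Final answer: C(9,5) = 126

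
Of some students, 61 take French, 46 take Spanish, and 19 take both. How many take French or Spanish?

|A union B| = |A| + |B| - |A intersect B| = 61 + 46 - 19.

Final answer: 88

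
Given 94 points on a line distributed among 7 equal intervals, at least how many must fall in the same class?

By pigeonhole with 94 objects and 7 categories: ceiling(94/7).

Final answer: 14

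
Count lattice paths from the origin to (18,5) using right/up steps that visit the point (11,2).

Paths (0,0)->(11,2): C(13,2) = 78.
Paths (11,2)->(18,5): C(10,3) = 120.
By multiplication principle: 78 x 120.

Final answer: 9360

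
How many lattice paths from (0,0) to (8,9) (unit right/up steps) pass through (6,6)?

Paths (0,0)->(6,6): C(12,6) = 924.
Paths (6,6)->(8,9): C(5,3) = 10.
By multiplication principle: 924 x 10.

Final answer: 9240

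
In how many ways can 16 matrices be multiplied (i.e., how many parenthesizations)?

This is counted by the nth Catalan number C_n. Here n = 16 - 1 = 15.
Using C_0 = 1 and C_(k+1) = C_k x 2(2k+1)/(k+2), build up term by term: C_1=1, C_2=2, C_3=5, C_4=14, C_5=42, C_6=132, C_7=429, C_8=1430, C_9=4862, C_10=16796, C_11=58786, C_12=208012, C_13=742900, C_14=2674440, C_15=9694845.

Final answer: C_{15} = 9694845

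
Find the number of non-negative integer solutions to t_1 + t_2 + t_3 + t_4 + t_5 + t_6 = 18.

Stars and bars with 18 stars and 5 bars:
C(18+6-1, 6-1) = C(23,5).

Final answer: C(23,5) = 33649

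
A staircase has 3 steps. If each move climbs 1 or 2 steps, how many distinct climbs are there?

Let f(n) count the ways. The last step is size 1 or 2, so f(n) = f(n-1) + f(n-2) with f(1)=1, f(2)=2.
Building up term by term: f(1)=1, f(2)=2, f(3)=3.

Final answer: 3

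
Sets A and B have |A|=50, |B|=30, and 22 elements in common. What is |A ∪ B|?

|A union B| = |A| + |B| - |A intersect B| = 50 + 30 - 22.

Final answer: 58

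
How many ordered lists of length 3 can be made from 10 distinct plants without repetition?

P(10,3) = 10!/(10-3)! = 10!/7!.

Final answer: P(10,3) = 720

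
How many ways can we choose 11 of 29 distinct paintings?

C(29,11) = 29!/(11! x 18!).

Final answer: \binom{29}{11} = 34597290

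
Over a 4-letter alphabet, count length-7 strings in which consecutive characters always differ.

First character: 4 choices. Each subsequent: 3 choices (must differ from the previous one).
Total: 4 x 3^6.

Final answer: 4 x 3^{6} = 2916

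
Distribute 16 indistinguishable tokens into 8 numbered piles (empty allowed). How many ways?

Stars and bars: C(n+k-1, k-1) = C(23,7).

Final answer: C(23,7) = 245157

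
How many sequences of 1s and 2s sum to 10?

Condition on the final move: it is a 1-step (f(n-1) ways to get there) or a 2-step (f(n-2) ways), so f(n) = f(n-1) + f(n-2), with f(1)=1, f(2)=2.
Computing successive values: f(1)=1, f(2)=2, f(3)=3, f(4)=5, f(5)=8, f(6)=13, f(7)=21, f(8)=34, f(9)=55, f(10)=89.

Final answer: 89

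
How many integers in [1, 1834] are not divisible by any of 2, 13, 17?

|div by 2|=917, |div by 13|=141, |div by 17|=107.
|div by 2&13|=70, |div by 2&17|=53, |div by 13&17|=8, |div by all|=4.
By inclusion-exclusion, divisible by at least one: 917+141+107-70-53-8+4 = 1038.
Not divisible by any: 1834 - 1038.

Final answer: 796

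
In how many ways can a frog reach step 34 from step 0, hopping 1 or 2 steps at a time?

Let f(n) count the ways. The last step is size 1 or 2, so f(n) = f(n-1) + f(n-2) with f(1)=1, f(2)=2.
Building up term by term: f(1)=1, f(2)=2, f(3)=3, f(4)=5, f(5)=8, f(6)=13, f(7)=21, f(8)=34, f(9)=55, f(10)=89, f(11)=144, f(12)=233, f(13)=377, f(14)=610, f(15)=987, f(16)=1597, f(17)=2584, f(18)=4181, f(19)=6765, f(20)=10946, f(21)=17711, f(22)=28657, f(23)=46368, f(24)=75025, f(25)=121393, f(26)=196418, f(27)=317811, f(28)=514229, f(29)=832040, f(30)=1346269, f(31)=2178309, f(32)=3524578, f(33)=5702887, f(34)=9227465.

Final answer: 9227465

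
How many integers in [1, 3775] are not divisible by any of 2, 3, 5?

|div by 2|=1887, |div by 3|=1258, |div by 5|=755.
|div by 2&3|=629, |div by 2&5|=377, |div by 3&5|=251, |div by all|=125.
By inclusion-exclusion, divisible by at least one: 1887+1258+755-629-377-251+125 = 2768.
Not divisible by any: 3775 - 2768.

Final answer: 1007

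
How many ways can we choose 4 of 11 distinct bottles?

C(11,4) = 11!/(4! x (11-4)!).

Final answer: C(11,4) = 330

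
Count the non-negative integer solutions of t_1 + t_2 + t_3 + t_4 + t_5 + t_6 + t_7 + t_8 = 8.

Stars and bars with 8 stars and 7 bars:
C(8+8-1, 8-1) = C(15,7).

Final answer: C(15,7) = 6435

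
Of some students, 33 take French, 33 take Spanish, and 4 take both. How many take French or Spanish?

|A union B| = |A| + |B| - |A intersect B| = 33 + 33 - 4.

Final answer: 62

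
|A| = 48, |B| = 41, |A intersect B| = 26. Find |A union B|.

|A union B| = |A| + |B| - |A intersect B| = 48 + 41 - 26.

Final answer: 63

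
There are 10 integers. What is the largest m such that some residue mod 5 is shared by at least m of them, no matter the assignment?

There are 5 possible values for residue mod 5. With 10 integers and 5 categories, by pigeonhole: ceiling(10/5).

Final answer: 2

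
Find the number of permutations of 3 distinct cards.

The number of ways to arrange 3 distinct objects is 3!.

Final answer: 3! = 6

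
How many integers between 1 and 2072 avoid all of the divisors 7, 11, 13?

|div by 7|=296, |div by 11|=188, |div by 13|=159.
|div by 7&11|=26, |div by 7&13|=22, |div by 11&13|=14, |div by all|=2.
By inclusion-exclusion, divisible by at least one: 296+188+159-26-22-14+2 = 583.
Not divisible by any: 2072 - 583.

Final answer: 1489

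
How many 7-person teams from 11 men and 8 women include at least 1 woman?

Sum over valid woman counts:
C(8,1)C(11,6) = 3696
C(8,2)C(11,5) = 12936
C(8,3)C(11,4) = 18480
C(8,4)C(11,3) = 11550
C(8,5)C(11,2) = 3080
C(8,6)C(11,1) = 308
C(8,7)C(11,0) = 8
Total: 3696 + 12936 + 18480 + 11550 + 3080 + 308 + 8.

Final answer: 50058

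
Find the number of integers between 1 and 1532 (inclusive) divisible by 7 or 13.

Multiples of 7: 218. Multiples of 13: 117. Of both (lcm=91): 16.
By inclusion-exclusion: 218 + 117 - 16.

Final answer: 319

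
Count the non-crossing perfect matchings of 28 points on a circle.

The structures are counted by the Catalan number C_n. Here n = 28/2 = 14.
C_n = C(2n,n) - C(2n,n+1), so C_{14} = C(28,14) - C(28,15) = 40116600 - 37442160.

Final answer: C_{14} = 2674440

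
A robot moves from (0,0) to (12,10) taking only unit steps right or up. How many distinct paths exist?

Each path has 12 right steps and 10 up steps in some order (22 steps total).
Choose which 10 of the 22 steps are up: C(22,10).

Final answer: C(22,10) = 646646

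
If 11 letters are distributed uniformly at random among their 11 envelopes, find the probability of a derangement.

D(n) = (n-1)(D(n-1) + D(n-2)), D(0)=1, D(1)=0.
Building up: D(2)=1, D(3)=2, D(4)=9, D(5)=44, D(6)=265, D(7)=1854, D(8)=14833, D(9)=133496, D(10)=1334961, D(11)=14684570.
Total arrangements: 11! = 39916800.
Probability = D(11)/11! = 1468457/3991680.

Final answer: D(11)/11! = 14684570/39916800 = 0.367879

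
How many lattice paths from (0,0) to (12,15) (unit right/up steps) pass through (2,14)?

Paths (0,0)->(2,14): C(16,14) = 120.
Paths (2,14)->(12,15): C(11,1) = 11.
By multiplication principle: 120 x 11.

Final answer: 1320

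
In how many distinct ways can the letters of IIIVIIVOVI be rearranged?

Letters (I:6, O:1, V:3). Total letters: 10.
Permutations = 10!/(6! x 3!).

Final answer: 840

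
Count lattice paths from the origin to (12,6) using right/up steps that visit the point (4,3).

Paths (0,0)->(4,3): C(7,3) = 35.
Paths (4,3)->(12,6): C(11,3) = 165.
By multiplication principle: 35 x 165.

Final answer: 5775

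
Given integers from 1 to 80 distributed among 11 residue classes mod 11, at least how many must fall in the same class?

By pigeonhole with 80 objects and 11 categories: ceiling(80/11).

Final answer: 8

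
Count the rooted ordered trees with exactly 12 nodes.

This is a standard Catalan-number count: the answer is C_n. Here n = 12 - 1 = 11.
Using C_0 = 1 and C_(k+1) = C_k x 2(2k+1)/(k+2), build up term by term: C_1=1, C_2=2, C_3=5, C_4=14, C_5=42, C_6=132, C_7=429, C_8=1430, C_9=4862, C_10=16796, C_11=58786.

Final answer: C_{11} = 58786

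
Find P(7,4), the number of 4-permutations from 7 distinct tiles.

P(7,4) = 7!/(7-4)! = 7!/3!.

Final answer: P(7,4) = 840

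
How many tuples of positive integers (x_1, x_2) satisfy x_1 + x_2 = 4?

Substitute x'_i = x_i - 1 (so x'_i >= 0). Then sum x'_i = 4 - 2 = 2.
Stars and bars: C(2+2-1, 2-1) = C(3,1).

Final answer: C(3,1) = 3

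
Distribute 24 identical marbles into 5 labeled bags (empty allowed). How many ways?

Stars and bars: C(n+k-1, k-1) = C(28,4).

Final answer: C(28,4) = 20475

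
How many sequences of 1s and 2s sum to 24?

Condition on the final move: it is a 1-step (f(n-1) ways to get there) or a 2-step (f(n-2) ways), so f(n) = f(n-1) + f(n-2), with f(1)=1, f(2)=2.
Computing successive values: f(1)=1, f(2)=2, f(3)=3, f(4)=5, f(5)=8, f(6)=13, f(7)=21, f(8)=34, f(9)=55, f(10)=89, f(11)=144, f(12)=233, f(13)=377, f(14)=610, f(15)=987, f(16)=1597, f(17)=2584, f(18)=4181, f(19)=6765, f(20)=10946, f(21)=17711, f(22)=28657, f(23)=46368, f(24)=75025.

Final answer: 75025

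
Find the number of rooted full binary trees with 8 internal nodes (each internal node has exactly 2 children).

The structures are counted by the Catalan number C_n. Here n = 8.
Using C_0 = 1 and C_(k+1) = C_k x 2(2k+1)/(k+2), build up term by term: C_1=1, C_2=2, C_3=5, C_4=14, C_5=42, C_6=132, C_7=429, C_8=1430.

Final answer: C_{8} = 1430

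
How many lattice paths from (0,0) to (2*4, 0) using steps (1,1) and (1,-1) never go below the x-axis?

Total monotonic paths to (4,4): C(8,4) = 70.
Reflecting each bad path at its first crossing gives a bijection with paths to (3,5): C(8,5) = 56.
Valid Dyck paths: 70 - 56.
(Equivalently, C_{4} = C(8,4)/5 = 70/5.)

Final answer: C_{4} = 14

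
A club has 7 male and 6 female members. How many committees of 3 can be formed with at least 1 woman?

Sum over valid woman counts:
C(6,1)C(7,2) = 126
C(6,2)C(7,1) = 105
C(6,3)C(7,0) = 20
Total: 126 + 105 + 20.

Final answer: 251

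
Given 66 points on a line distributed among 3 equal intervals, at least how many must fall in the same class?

By pigeonhole with 66 objects and 3 categories: ceiling(66/3).

Final answer: 22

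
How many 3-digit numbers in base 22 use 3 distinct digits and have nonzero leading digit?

First digit: 21 (nonzero). Second: 21 (not first). Third: 20, etc.
Total: 21 x 21 x 20.

Final answer: 8820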